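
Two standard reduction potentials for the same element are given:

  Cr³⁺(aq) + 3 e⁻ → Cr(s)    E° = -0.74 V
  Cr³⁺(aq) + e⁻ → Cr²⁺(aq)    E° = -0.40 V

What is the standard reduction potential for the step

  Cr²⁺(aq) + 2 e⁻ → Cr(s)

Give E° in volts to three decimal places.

Sequential free energies add, so n₃E°₃ = n₁E°₁ + n₂E°₂.
With n₃ = 3, and the known step contributing 1×(-0.40) V, the unknown satisfies 2·E° = 3×(-0.74) − 1×(-0.40) = -1.820.
E° = -1.820 / 2 = -0.910 V.

-0.910 V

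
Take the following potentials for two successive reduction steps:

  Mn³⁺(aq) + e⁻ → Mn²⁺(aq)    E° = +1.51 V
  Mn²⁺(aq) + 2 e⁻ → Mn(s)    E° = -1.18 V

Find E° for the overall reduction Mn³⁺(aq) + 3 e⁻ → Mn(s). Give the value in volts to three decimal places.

Since ΔG° = −nFE° is additive over sequential reductions, n₃E°₃ = n₁E°₁ + n₂E°₂.
E°₃ = (1×+1.51 + 2×-1.18) / 3 = (-0.850) / 3 = -0.283 V.

-0.283 V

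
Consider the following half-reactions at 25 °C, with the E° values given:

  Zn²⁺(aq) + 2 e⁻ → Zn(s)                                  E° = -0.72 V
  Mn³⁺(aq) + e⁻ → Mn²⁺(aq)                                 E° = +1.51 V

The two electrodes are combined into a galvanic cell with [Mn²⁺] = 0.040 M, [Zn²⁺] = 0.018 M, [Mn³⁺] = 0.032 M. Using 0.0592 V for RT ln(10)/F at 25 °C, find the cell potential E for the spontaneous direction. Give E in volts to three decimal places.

+2.276 V

Mn³⁺/Mn²⁺ is the cathode (higher E°), Zn²⁺/Zn the anode: E°cell = +1.51 − (-0.72) = +2.23 V, n = 2.
Overall: 2 Mn³⁺(aq) + Zn(s) → 2 Mn²⁺(aq) + Zn²⁺(aq)
Q = [Mn²⁺]^2·[Zn²⁺] / ([Mn³⁺]^2); log Q = -1.551.
E = E° − (0.0592/n) log Q = +2.23 − (0.0592/2)(-1.551) = +2.276 V.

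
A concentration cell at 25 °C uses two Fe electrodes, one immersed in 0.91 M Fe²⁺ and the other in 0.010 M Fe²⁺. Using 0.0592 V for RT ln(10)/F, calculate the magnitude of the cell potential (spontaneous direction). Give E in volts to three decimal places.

+0.058 V

For a concentration cell E°cell = 0. The 0.91 M side is the cathode (reduction is favoured where [Fe²⁺] is higher).
With n = 2, E = −(0.0592/2) log([Fe²⁺]ₐₙ/[Fe²⁺]꜀ₐₜ) = −(0.0592/2) log(0.01/0.91) = −(0.0592/2)(-1.959) = +0.058 V.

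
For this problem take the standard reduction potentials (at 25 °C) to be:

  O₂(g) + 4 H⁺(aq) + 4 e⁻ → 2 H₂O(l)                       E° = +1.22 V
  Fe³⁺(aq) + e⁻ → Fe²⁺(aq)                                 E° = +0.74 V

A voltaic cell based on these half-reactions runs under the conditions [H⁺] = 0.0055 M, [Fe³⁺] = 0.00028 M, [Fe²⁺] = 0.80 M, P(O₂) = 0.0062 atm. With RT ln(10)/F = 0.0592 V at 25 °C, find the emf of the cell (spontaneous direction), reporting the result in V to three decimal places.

+0.518 V

O₂/H₂O is the cathode (higher E°), Fe³⁺/Fe²⁺ the anode: E°cell = +1.22 − (+0.74) = +0.48 V, n = 4.
Overall: O₂(g) + 4 H⁺(aq) + 4 Fe²⁺(aq) → 2 H₂O(l) + 4 Fe³⁺(aq)
Q = [Fe³⁺]^4 / (P(O₂)·[H⁺]^4·[Fe²⁺]^4); log Q = -2.578.
E = E° − (0.0592/n) log Q = +0.48 − (0.0592/4)(-2.578) = +0.518 V.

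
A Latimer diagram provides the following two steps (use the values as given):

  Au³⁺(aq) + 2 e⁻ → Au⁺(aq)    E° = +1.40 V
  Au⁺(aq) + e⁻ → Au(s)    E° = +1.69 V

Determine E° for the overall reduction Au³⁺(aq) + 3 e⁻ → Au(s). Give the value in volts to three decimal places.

Since ΔG° = −nFE° is additive over sequential reductions, n₃E°₃ = n₁E°₁ + n₂E°₂.
E°₃ = (2×+1.40 + 1×+1.69) / 3 = (+4.490) / 3 = +1.497 V.
E° values themselves are not directly additive — weighting by electron count is essential.

+1.497 V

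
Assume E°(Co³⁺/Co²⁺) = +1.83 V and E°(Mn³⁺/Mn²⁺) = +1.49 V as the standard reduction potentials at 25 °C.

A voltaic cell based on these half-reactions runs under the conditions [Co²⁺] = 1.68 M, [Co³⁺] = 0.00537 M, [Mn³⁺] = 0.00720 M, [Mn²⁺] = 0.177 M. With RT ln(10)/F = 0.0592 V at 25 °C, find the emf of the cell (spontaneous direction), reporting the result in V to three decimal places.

+0.275 V

Co³⁺/Co²⁺ is the cathode (higher E°), Mn³⁺/Mn²⁺ the anode: E°cell = +1.83 − (+1.49) = +0.34 V, n = 1.
Overall: Co³⁺(aq) + Mn²⁺(aq) → Co²⁺(aq) + Mn³⁺(aq)
Q = [Co²⁺]·[Mn³⁺] / ([Co³⁺]·[Mn²⁺]); log Q = 1.105.
E = E° − (0.0592/n) log Q = +0.34 − (0.0592/1)(1.105) = +0.275 V.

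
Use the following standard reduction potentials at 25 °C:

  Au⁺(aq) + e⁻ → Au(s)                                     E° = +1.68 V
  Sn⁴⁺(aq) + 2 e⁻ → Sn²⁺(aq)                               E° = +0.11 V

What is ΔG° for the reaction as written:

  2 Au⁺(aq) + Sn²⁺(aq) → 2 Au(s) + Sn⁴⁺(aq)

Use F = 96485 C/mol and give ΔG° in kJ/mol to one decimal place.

-303.0 kJ/mol

As written, Au⁺/Au is reduced (cathode) and Sn⁴⁺/Sn²⁺ is oxidised (anode), so E°cell = (+1.68) − (+0.11) = +1.57 V.
Balancing electrons gives n = 2.
ΔG° = −nFE° = −(2)(96485)(+1.57) = -302,963 J = -303.0 kJ/mol.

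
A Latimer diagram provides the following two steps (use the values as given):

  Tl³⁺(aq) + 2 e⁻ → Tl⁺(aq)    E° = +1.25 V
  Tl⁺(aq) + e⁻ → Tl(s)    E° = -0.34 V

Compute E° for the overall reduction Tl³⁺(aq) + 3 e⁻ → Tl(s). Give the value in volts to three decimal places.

Since ΔG° = −nFE° is additive over sequential reductions, n₃E°₃ = n₁E°₁ + n₂E°₂.
E°₃ = (2×+1.25 + 1×-0.34) / 3 = (+2.160) / 3 = +0.720 V.

+0.720 V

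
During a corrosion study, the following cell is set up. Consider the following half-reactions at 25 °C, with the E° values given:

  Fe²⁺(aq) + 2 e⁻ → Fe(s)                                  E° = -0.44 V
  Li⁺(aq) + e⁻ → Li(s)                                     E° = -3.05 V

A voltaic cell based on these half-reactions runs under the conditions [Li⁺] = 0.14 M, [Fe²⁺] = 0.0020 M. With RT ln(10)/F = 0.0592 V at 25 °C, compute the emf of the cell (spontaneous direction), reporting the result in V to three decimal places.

+2.581 V

Fe²⁺/Fe is the cathode (higher E°), Li⁺/Li the anode: E°cell = -0.44 − (-3.05) = +2.61 V, n = 2.
Overall: Fe²⁺(aq) + 2 Li(s) → Fe(s) + 2 Li⁺(aq)
Q = [Li⁺]^2 / ([Fe²⁺]); log Q = 0.991.
E = E° − (0.0592/n) log Q = +2.61 − (0.0592/2)(0.991) = +2.581 V.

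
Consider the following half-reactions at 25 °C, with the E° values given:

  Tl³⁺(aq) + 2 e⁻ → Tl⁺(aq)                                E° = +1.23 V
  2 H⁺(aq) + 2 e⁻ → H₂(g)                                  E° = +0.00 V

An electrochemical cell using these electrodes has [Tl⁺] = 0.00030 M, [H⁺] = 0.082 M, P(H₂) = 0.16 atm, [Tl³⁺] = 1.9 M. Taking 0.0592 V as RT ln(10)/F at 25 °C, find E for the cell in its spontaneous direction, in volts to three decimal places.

Tl³⁺/Tl⁺ is the cathode (higher E°), H⁺/H₂ the anode: E°cell = +1.23 − (+0.00) = +1.23 V, n = 2.
Overall: Tl³⁺(aq) + H₂(g) → Tl⁺(aq) + 2 H⁺(aq)
Q = [Tl⁺]·[H⁺]^2 / ([Tl³⁺]·P(H₂)); log Q = -5.178.
E = E° − (0.0592/n) log Q = +1.23 − (0.0592/2)(-5.178) = +1.383 V.

+1.383 V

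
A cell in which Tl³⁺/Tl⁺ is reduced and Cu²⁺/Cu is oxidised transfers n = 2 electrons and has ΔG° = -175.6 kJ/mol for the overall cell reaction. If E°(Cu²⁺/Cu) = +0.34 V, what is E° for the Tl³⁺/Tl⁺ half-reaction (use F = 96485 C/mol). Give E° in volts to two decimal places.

+1.25 V

E°cell = −ΔG°/(nF) = −(-175.6×10³)/((2)(96485)) = +0.910 V.
Since Tl³⁺/Tl⁺ is the cathode and Cu²⁺/Cu the anode, E°cell = E°(Tl³⁺/Tl⁺) − E°(Cu²⁺/Cu).
So E°(Tl³⁺/Tl⁺) = E°cell + E°(Cu²⁺/Cu) = +0.910 + (+0.34) = +1.25 V.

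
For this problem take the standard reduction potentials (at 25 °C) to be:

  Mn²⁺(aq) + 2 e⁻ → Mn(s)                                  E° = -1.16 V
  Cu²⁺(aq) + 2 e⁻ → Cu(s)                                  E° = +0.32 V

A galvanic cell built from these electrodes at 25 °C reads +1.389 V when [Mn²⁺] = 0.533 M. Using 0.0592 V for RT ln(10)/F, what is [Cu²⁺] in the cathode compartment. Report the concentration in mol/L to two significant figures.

0.00045 M

Cu²⁺/Cu is the cathode, Mn²⁺/Mn the anode: E°cell = +1.48 V, n = 2.
Overall reaction: Cu²⁺(aq) + Mn(s) → Cu(s) + Mn²⁺(aq); Q = [Mn²⁺]^1/[Cu²⁺]^1.
From E = E° − (0.0592/n) log Q: log Q = (E° − E)·n/0.0592 = (+1.48 − (+1.389))·2/0.0592 = 3.0743.
So 1·log[Cu²⁺] = 1·log(0.533) − log Q = -0.2733 − (3.0743) = -3.3476; [Cu²⁺] = 10^(-3.3476) ≈ 0.00045 M.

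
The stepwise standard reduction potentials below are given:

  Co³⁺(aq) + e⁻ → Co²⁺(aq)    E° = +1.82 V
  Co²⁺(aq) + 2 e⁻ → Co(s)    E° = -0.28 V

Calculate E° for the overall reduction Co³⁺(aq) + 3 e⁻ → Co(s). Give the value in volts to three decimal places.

Adding the free-energy changes (−nFE°) of the two steps gives −n₃FE°₃ = −n₁FE°₁ − n₂FE°₂.
E°₃ = (1×+1.82 + 2×-0.28) / 3 = (+1.260) / 3 = +0.420 V.

+0.420 V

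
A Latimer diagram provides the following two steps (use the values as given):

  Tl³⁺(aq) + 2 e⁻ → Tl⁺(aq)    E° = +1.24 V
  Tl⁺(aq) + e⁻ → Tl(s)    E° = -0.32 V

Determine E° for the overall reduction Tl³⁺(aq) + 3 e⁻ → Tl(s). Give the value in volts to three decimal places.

+0.720 V

Adding the free-energy changes (−nFE°) of the two steps gives −n₃FE°₃ = −n₁FE°₁ − n₂FE°₂.
E°₃ = (2×+1.24 + 1×-0.32) / 3 = (+2.160) / 3 = +0.720 V.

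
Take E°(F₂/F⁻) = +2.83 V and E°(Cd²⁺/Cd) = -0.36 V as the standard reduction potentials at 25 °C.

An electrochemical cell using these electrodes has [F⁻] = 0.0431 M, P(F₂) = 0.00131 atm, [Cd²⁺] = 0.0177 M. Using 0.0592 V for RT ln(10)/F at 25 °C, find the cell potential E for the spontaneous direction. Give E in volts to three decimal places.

F₂/F⁻ is the cathode (higher E°), Cd²⁺/Cd the anode: E°cell = +2.83 − (-0.36) = +3.19 V, n = 2.
Overall: F₂(g) + Cd(s) → 2 F⁻(aq) + Cd²⁺(aq)
Q = [F⁻]^2·[Cd²⁺] / (P(F₂)); log Q = -1.600.
E = E° − (0.0592/n) log Q = +3.19 − (0.0592/2)(-1.600) = +3.237 V.

+3.237 V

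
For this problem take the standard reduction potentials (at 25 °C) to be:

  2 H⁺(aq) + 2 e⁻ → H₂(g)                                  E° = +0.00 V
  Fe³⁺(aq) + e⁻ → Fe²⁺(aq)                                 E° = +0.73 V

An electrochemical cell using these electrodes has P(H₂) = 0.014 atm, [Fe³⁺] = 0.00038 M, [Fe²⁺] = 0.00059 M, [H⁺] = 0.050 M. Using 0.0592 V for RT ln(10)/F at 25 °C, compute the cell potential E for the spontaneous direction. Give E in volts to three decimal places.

Fe³⁺/Fe²⁺ is the cathode (higher E°), H⁺/H₂ the anode: E°cell = +0.73 − (+0.00) = +0.73 V, n = 2.
Overall: 2 Fe³⁺(aq) + H₂(g) → 2 Fe²⁺(aq) + 2 H⁺(aq)
Q = [Fe²⁺]^2·[H⁺]^2 / ([Fe³⁺]^2·P(H₂)); log Q = -0.366.
E = E° − (0.0592/n) log Q = +0.73 − (0.0592/2)(-0.366) = +0.741 V.

+0.741 V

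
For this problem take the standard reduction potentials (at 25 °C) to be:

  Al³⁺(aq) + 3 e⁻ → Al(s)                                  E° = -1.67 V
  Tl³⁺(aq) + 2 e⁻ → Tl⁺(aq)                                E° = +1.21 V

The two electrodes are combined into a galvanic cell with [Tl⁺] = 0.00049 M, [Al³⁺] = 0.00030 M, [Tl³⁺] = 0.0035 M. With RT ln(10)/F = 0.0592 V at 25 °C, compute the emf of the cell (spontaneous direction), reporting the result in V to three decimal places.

Tl³⁺/Tl⁺ is the cathode (higher E°), Al³⁺/Al the anode: E°cell = +1.21 − (-1.67) = +2.88 V, n = 6.
Overall: 3 Tl³⁺(aq) + 2 Al(s) → 3 Tl⁺(aq) + 2 Al³⁺(aq)
Q = [Tl⁺]^3·[Al³⁺]^2 / ([Tl³⁺]^3); log Q = -9.607.
E = E° − (0.0592/n) log Q = +2.88 − (0.0592/6)(-9.607) = +2.975 V.

+2.975 V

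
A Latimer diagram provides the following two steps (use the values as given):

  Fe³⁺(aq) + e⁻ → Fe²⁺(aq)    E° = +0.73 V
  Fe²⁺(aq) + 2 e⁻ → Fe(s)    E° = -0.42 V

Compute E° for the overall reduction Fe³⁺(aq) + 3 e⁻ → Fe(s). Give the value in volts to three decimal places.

Since ΔG° = −nFE° is additive over sequential reductions, n₃E°₃ = n₁E°₁ + n₂E°₂.
E°₃ = (1×+0.73 + 2×-0.42) / 3 = (-0.110) / 3 = -0.037 V.

-0.037 V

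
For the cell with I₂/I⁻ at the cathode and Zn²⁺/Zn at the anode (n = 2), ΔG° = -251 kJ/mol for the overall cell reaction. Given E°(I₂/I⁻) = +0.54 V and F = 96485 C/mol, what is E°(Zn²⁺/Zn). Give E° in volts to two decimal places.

-0.76 V

E°cell = −ΔG°/(nF) = −(-251×10³)/((2)(96485)) = +1.301 V.
Since I₂/I⁻ is the cathode and Zn²⁺/Zn the anode, E°cell = E°(I₂/I⁻) − E°(Zn²⁺/Zn).
So E°(Zn²⁺/Zn) = E°(I₂/I⁻) − E°cell = (+0.54) − (+1.301) = -0.76 V.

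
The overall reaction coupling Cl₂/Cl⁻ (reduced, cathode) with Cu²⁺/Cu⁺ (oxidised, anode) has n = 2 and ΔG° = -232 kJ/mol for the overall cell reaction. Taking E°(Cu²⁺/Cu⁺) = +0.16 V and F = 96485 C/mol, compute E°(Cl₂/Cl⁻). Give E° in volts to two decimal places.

E°cell = −ΔG°/(nF) = −(-232×10³)/((2)(96485)) = +1.202 V.
Since Cl₂/Cl⁻ is the cathode and Cu²⁺/Cu⁺ the anode, E°cell = E°(Cl₂/Cl⁻) − E°(Cu²⁺/Cu⁺).
So E°(Cl₂/Cl⁻) = E°cell + E°(Cu²⁺/Cu⁺) = +1.202 + (+0.16) = +1.36 V.

+1.36 V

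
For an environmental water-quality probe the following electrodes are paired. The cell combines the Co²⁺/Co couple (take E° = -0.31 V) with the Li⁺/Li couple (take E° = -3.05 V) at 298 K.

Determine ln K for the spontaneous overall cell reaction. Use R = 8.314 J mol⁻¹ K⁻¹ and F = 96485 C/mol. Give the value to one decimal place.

Cathode: Co²⁺/Co; anode: Li⁺/Li. E°cell = (-0.31) − (-3.05) = +2.74 V, with n = 2.
ΔG° = −nFE° = −RT ln K, so ln K = nFE°/(RT) = (2)(96485)(+2.74) / ((8.314)(298)) = 213.410.

213.4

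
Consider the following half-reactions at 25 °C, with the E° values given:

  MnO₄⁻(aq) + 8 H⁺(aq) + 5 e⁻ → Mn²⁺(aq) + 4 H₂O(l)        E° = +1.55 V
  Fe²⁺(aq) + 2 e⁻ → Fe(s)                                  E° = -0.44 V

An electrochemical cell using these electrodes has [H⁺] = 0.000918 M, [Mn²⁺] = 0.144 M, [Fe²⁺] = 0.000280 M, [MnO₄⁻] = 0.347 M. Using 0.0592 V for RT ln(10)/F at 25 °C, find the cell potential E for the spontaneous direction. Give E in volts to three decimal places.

+1.812 V

MnO₄⁻/Mn²⁺ is the cathode (higher E°), Fe²⁺/Fe the anode: E°cell = +1.55 − (-0.44) = +1.99 V, n = 10.
Overall: 2 MnO₄⁻(aq) + 16 H⁺(aq) + 5 Fe(s) → 2 Mn²⁺(aq) + 8 H₂O(l) + 5 Fe²⁺(aq)
Q = [Mn²⁺]^2·[Fe²⁺]^5 / ([MnO₄⁻]^2·[H⁺]^16); log Q = 30.066.
E = E° − (0.0592/n) log Q = +1.99 − (0.0592/10)(30.066) = +1.812 V.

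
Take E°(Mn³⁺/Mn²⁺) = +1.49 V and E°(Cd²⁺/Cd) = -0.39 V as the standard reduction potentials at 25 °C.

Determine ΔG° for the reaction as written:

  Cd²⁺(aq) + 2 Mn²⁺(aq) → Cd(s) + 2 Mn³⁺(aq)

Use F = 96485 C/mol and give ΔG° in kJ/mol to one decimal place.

As written, Cd²⁺/Cd is reduced (cathode) and Mn³⁺/Mn²⁺ is oxidised (anode), so E°cell = (-0.39) − (+1.49) = -1.88 V.
Balancing electrons gives n = 2.
ΔG° = −nFE° = −(2)(96485)(-1.88) = 362,784 J = +362.8 kJ/mol.

+362.8 kJ/mol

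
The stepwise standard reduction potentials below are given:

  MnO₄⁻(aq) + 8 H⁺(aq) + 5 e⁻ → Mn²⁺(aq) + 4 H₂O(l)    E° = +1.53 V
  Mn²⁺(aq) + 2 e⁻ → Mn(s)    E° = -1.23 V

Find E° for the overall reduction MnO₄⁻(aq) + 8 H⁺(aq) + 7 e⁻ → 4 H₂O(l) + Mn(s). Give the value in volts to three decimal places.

Since ΔG° = −nFE° is additive over sequential reductions, n₃E°₃ = n₁E°₁ + n₂E°₂.
E°₃ = (5×+1.53 + 2×-1.23) / 7 = (+5.190) / 7 = +0.741 V.

+0.741 V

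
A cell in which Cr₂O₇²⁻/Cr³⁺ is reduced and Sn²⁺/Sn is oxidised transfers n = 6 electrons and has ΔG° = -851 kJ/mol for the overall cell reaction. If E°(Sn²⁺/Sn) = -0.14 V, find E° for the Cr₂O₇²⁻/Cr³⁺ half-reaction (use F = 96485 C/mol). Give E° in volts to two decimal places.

E°cell = −ΔG°/(nF) = −(-851×10³)/((6)(96485)) = +1.470 V.
Since Cr₂O₇²⁻/Cr³⁺ is the cathode and Sn²⁺/Sn the anode, E°cell = E°(Cr₂O₇²⁻/Cr³⁺) − E°(Sn²⁺/Sn).
So E°(Cr₂O₇²⁻/Cr³⁺) = E°cell + E°(Sn²⁺/Sn) = +1.470 + (-0.14) = +1.33 V.

+1.33 V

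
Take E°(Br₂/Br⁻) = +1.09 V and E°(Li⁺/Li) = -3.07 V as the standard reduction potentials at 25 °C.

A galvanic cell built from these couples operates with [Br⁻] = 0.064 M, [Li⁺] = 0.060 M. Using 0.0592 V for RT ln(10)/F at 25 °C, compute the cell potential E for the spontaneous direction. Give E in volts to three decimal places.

Br₂/Br⁻ is the cathode (higher E°), Li⁺/Li the anode: E°cell = +1.09 − (-3.07) = +4.16 V, n = 2.
Overall: Br₂(l) + 2 Li(s) → 2 Br⁻(aq) + 2 Li⁺(aq)
Q = [Br⁻]^2·[Li⁺]^2; log Q = -4.831.
E = E° − (0.0592/n) log Q = +4.16 − (0.0592/2)(-4.831) = +4.303 V.

+4.303 V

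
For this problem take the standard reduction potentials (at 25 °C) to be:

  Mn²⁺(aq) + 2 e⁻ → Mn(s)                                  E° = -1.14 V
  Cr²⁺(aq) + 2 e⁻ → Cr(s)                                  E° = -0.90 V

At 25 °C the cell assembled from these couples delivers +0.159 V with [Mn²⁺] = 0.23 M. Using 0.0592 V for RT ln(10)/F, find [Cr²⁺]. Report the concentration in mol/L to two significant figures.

Cr²⁺/Cr is the cathode, Mn²⁺/Mn the anode: E°cell = +0.24 V, n = 2.
Overall reaction: Cr²⁺(aq) + Mn(s) → Cr(s) + Mn²⁺(aq); Q = [Mn²⁺]^1/[Cr²⁺]^1.
From E = E° − (0.0592/n) log Q: log Q = (E° − E)·n/0.0592 = (+0.24 − (+0.159))·2/0.0592 = 2.7365.
So 1·log[Cr²⁺] = 1·log(0.23) − log Q = -0.6383 − (2.7365) = -3.3748; [Cr²⁺] = 10^(-3.3748) ≈ 0.00042 M.

0.00042 M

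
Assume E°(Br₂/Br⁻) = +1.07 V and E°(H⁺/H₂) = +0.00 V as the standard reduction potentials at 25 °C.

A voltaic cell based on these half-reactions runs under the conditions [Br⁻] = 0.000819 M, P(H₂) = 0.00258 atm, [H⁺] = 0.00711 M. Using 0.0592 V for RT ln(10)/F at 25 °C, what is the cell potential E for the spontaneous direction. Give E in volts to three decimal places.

Br₂/Br⁻ is the cathode (higher E°), H⁺/H₂ the anode: E°cell = +1.07 − (+0.00) = +1.07 V, n = 2.
Overall: Br₂(l) + H₂(g) → 2 Br⁻(aq) + 2 H⁺(aq)
Q = [Br⁻]^2·[H⁺]^2 / (P(H₂)); log Q = -7.881.
E = E° − (0.0592/n) log Q = +1.07 − (0.0592/2)(-7.881) = +1.303 V.

+1.303 V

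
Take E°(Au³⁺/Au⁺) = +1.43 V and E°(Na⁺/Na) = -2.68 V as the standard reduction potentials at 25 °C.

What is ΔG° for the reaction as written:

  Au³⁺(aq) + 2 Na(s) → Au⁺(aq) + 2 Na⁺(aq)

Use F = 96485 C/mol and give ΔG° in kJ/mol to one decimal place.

-793.1 kJ/mol

As written, Au³⁺/Au⁺ is reduced (cathode) and Na⁺/Na is oxidised (anode), so E°cell = (+1.43) − (-2.68) = +4.11 V.
Balancing electrons gives n = 2.
ΔG° = −nFE° = −(2)(96485)(+4.11) = -793,107 J = -793.1 kJ/mol.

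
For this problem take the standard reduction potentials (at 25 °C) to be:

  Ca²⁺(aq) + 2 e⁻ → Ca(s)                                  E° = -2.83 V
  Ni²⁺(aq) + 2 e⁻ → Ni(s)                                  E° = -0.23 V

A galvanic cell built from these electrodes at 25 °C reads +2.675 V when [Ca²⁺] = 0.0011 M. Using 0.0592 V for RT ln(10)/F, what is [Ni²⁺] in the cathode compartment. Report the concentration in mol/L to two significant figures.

0.38 M

Ni²⁺/Ni is the cathode, Ca²⁺/Ca the anode: E°cell = +2.60 V, n = 2.
Overall reaction: Ni²⁺(aq) + Ca(s) → Ni(s) + Ca²⁺(aq); Q = [Ca²⁺]^1/[Ni²⁺]^1.
From E = E° − (0.0592/n) log Q: log Q = (E° − E)·n/0.0592 = (+2.60 − (+2.675))·2/0.0592 = -2.5338.
So 1·log[Ni²⁺] = 1·log(0.0011) − log Q = -2.9586 − (-2.5338) = -0.4248; [Ni²⁺] = 10^(-0.4248) ≈ 0.38 M.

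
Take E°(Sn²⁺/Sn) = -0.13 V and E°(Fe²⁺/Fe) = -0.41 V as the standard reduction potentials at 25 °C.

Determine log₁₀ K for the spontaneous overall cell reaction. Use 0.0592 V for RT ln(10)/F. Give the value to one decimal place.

9.5

Cathode: Sn²⁺/Sn; anode: Fe²⁺/Fe. E°cell = +0.28 V, n = 2.
log K = nE°cell / 0.0592 = (2)(+0.28) / 0.0592 = 9.5.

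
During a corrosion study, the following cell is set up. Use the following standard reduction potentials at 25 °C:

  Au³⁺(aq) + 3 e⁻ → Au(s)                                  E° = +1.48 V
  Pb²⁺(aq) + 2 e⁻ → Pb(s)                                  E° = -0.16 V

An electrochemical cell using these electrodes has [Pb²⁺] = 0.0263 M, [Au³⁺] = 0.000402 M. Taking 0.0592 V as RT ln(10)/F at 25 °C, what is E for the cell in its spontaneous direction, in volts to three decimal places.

+1.620 V

Au³⁺/Au is the cathode (higher E°), Pb²⁺/Pb the anode: E°cell = +1.48 − (-0.16) = +1.64 V, n = 6.
Overall: 2 Au³⁺(aq) + 3 Pb(s) → 2 Au(s) + 3 Pb²⁺(aq)
Q = [Pb²⁺]^3 / ([Au³⁺]^2); log Q = 2.051.
E = E° − (0.0592/n) log Q = +1.64 − (0.0592/6)(2.051) = +1.620 V.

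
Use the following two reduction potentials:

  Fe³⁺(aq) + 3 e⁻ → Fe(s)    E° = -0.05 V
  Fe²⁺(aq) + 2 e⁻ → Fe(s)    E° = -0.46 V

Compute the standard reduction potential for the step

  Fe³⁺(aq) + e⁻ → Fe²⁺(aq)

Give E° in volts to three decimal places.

Sequential free energies add, so n₃E°₃ = n₁E°₁ + n₂E°₂.
With n₃ = 3, and the known step contributing 2×(-0.46) V, the unknown satisfies 1·E° = 3×(-0.05) − 2×(-0.46) = +0.770.
E° = +0.770 / 1 = +0.770 V.

+0.770 V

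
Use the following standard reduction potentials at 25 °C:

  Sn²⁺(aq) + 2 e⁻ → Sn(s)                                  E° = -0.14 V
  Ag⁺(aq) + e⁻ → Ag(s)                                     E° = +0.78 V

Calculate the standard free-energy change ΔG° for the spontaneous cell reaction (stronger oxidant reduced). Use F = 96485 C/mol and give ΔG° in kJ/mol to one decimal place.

Ag⁺/Ag (E° = +0.78 V) is the cathode; Sn²⁺/Sn (E° = -0.14 V) is the anode, so E°cell = +0.92 V.
Balancing electrons gives n = 2 (lcm of 1 and 2).
ΔG° = −nFE° = −(2)(96485)(+0.92) = -177,532 J = -177.5 kJ/mol.

-177.5 kJ/mol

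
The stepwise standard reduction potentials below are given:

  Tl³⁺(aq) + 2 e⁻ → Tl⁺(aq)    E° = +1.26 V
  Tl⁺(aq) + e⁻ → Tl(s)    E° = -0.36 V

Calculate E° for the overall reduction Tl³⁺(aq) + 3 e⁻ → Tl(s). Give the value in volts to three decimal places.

+0.720 V

Since ΔG° = −nFE° is additive over sequential reductions, n₃E°₃ = n₁E°₁ + n₂E°₂.
E°₃ = (2×+1.26 + 1×-0.36) / 3 = (+2.160) / 3 = +0.720 V.
Simply averaging or adding the two E° values would be wrong; the electron-weighted sum is required.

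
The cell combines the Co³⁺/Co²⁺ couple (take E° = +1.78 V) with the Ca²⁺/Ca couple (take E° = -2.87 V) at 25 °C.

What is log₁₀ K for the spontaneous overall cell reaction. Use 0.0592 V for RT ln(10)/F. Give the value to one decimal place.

Cathode: Co³⁺/Co²⁺; anode: Ca²⁺/Ca. E°cell = +4.65 V, n = 2.
log K = nE°cell / 0.0592 = (2)(+4.65) / 0.0592 = 157.1.

157.1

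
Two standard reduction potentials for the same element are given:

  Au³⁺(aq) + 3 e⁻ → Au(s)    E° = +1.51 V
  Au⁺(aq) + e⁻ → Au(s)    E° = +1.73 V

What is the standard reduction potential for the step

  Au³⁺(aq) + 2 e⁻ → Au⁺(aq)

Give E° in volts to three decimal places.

+1.400 V

Sequential free energies add, so n₃E°₃ = n₁E°₁ + n₂E°₂.
With n₃ = 3, and the known step contributing 1×(+1.73) V, the unknown satisfies 2·E° = 3×(+1.51) − 1×(+1.73) = +2.800.
E° = +2.800 / 2 = +1.400 V.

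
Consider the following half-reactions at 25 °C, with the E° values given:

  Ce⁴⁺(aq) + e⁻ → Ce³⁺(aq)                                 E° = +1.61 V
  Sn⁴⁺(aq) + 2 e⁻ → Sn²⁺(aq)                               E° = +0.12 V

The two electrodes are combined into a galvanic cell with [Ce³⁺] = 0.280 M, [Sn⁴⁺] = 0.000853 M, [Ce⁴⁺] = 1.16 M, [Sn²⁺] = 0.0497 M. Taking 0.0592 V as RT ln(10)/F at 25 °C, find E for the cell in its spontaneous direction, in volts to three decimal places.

Ce⁴⁺/Ce³⁺ is the cathode (higher E°), Sn⁴⁺/Sn²⁺ the anode: E°cell = +1.61 − (+0.12) = +1.49 V, n = 2.
Overall: 2 Ce⁴⁺(aq) + Sn²⁺(aq) → 2 Ce³⁺(aq) + Sn⁴⁺(aq)
Q = [Ce³⁺]^2·[Sn⁴⁺] / ([Ce⁴⁺]^2·[Sn²⁺]); log Q = -3.000.
E = E° − (0.0592/n) log Q = +1.49 − (0.0592/2)(-3.000) = +1.579 V.

+1.579 V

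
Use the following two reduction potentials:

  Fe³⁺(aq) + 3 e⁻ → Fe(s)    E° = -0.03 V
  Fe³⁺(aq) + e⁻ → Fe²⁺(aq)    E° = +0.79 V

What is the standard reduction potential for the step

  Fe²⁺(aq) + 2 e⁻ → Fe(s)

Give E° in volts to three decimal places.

Sequential free energies add, so n₃E°₃ = n₁E°₁ + n₂E°₂.
With n₃ = 3, and the known step contributing 1×(+0.79) V, the unknown satisfies 2·E° = 3×(-0.03) − 1×(+0.79) = -0.880.
E° = -0.880 / 2 = -0.440 V.

-0.440 V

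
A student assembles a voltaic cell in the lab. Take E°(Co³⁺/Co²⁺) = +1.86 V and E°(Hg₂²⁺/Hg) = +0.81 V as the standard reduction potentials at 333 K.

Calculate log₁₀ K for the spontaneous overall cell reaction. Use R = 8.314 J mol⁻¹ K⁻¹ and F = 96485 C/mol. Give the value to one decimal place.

31.8

Cathode: Co³⁺/Co²⁺; anode: Hg₂²⁺/Hg. E°cell = (+1.86) − (+0.81) = +1.05 V, with n = 2.
ΔG° = −nFE° = −RT ln K, so ln K = nFE°/(RT) = (2)(96485)(+1.05) / ((8.314)(333)) = 73.185.
log₁₀ K = 73.185 / ln 10 = 31.8.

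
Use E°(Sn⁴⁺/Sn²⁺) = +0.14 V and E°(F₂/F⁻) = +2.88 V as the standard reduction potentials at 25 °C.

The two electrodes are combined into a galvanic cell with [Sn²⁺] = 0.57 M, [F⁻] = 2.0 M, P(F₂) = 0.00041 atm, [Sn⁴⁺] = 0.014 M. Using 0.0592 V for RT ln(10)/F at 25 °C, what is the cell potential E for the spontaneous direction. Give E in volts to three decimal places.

F₂/F⁻ is the cathode (higher E°), Sn⁴⁺/Sn²⁺ the anode: E°cell = +2.88 − (+0.14) = +2.74 V, n = 2.
Overall: F₂(g) + Sn²⁺(aq) → 2 F⁻(aq) + Sn⁴⁺(aq)
Q = [F⁻]^2·[Sn⁴⁺] / (P(F₂)·[Sn²⁺]); log Q = 2.380.
E = E° − (0.0592/n) log Q = +2.74 − (0.0592/2)(2.380) = +2.670 V.

+2.670 V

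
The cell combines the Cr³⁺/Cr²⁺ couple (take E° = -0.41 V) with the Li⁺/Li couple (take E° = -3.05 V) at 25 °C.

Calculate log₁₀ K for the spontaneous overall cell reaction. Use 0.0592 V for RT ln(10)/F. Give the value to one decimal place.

44.6

Cathode: Cr³⁺/Cr²⁺; anode: Li⁺/Li. E°cell = +2.64 V, n = 1.
log K = nE°cell / 0.0592 = (1)(+2.64) / 0.0592 = 44.6.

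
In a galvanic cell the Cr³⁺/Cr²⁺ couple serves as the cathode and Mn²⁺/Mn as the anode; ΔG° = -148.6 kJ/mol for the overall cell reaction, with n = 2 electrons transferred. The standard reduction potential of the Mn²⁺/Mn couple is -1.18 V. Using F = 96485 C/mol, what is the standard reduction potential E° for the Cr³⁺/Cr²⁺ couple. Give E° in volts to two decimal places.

-0.41 V

E°cell = −ΔG°/(nF) = −(-148.6×10³)/((2)(96485)) = +0.770 V.
Since Cr³⁺/Cr²⁺ is the cathode and Mn²⁺/Mn the anode, E°cell = E°(Cr³⁺/Cr²⁺) − E°(Mn²⁺/Mn).
So E°(Cr³⁺/Cr²⁺) = E°cell + E°(Mn²⁺/Mn) = +0.770 + (-1.18) = -0.41 V.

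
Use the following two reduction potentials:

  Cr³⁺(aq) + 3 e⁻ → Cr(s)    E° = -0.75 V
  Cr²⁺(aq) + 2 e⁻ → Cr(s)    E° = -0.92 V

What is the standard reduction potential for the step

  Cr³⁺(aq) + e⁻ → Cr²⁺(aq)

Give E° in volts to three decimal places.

-0.410 V

Sequential free energies add, so n₃E°₃ = n₁E°₁ + n₂E°₂.
With n₃ = 3, and the known step contributing 2×(-0.92) V, the unknown satisfies 1·E° = 3×(-0.75) − 2×(-0.92) = -0.410.
E° = -0.410 / 1 = -0.410 V.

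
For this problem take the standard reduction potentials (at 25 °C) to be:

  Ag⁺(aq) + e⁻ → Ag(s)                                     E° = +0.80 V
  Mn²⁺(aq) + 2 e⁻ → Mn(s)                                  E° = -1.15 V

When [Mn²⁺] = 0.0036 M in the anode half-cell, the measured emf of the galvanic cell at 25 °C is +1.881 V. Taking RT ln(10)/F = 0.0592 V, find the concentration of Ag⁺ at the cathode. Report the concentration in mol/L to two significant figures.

0.0041 M

Ag⁺/Ag is the cathode, Mn²⁺/Mn the anode: E°cell = +1.95 V, n = 2.
Overall reaction: 2 Ag⁺(aq) + Mn(s) → 2 Ag(s) + Mn²⁺(aq); Q = [Mn²⁺]^1/[Ag⁺]^2.
From E = E° − (0.0592/n) log Q: log Q = (E° − E)·n/0.0592 = (+1.95 − (+1.881))·2/0.0592 = 2.3311.
So 2·log[Ag⁺] = 1·log(0.0036) − log Q = -2.4437 − (2.3311) = -4.7748; log[Ag⁺] = -4.7748 / 2 = -2.3874; [Ag⁺] = 10^(-2.3874) ≈ 0.0041 M.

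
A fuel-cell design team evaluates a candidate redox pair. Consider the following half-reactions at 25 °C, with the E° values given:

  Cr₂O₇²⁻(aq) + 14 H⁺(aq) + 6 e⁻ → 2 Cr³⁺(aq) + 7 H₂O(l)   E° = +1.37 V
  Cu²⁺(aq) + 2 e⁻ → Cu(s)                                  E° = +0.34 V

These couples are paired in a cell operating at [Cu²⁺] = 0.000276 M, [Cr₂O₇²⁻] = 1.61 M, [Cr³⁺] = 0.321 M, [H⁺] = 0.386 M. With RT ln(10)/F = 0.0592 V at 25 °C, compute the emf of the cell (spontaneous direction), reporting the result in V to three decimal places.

Cr₂O₇²⁻/Cr³⁺ is the cathode (higher E°), Cu²⁺/Cu the anode: E°cell = +1.37 − (+0.34) = +1.03 V, n = 6.
Overall: Cr₂O₇²⁻(aq) + 14 H⁺(aq) + 3 Cu(s) → 2 Cr³⁺(aq) + 7 H₂O(l) + 3 Cu²⁺(aq)
Q = [Cr³⁺]^2·[Cu²⁺]^3 / ([Cr₂O₇²⁻]·[H⁺]^14); log Q = -6.083.
E = E° − (0.0592/n) log Q = +1.03 − (0.0592/6)(-6.083) = +1.090 V.

+1.090 V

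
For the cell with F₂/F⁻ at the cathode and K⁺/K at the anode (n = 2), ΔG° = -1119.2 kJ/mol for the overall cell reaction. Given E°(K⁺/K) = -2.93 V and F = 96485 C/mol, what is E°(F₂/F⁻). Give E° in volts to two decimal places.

+2.87 V

E°cell = −ΔG°/(nF) = −(-1119.2×10³)/((2)(96485)) = +5.800 V.
Since F₂/F⁻ is the cathode and K⁺/K the anode, E°cell = E°(F₂/F⁻) − E°(K⁺/K).
So E°(F₂/F⁻) = E°cell + E°(K⁺/K) = +5.800 + (-2.93) = +2.87 V.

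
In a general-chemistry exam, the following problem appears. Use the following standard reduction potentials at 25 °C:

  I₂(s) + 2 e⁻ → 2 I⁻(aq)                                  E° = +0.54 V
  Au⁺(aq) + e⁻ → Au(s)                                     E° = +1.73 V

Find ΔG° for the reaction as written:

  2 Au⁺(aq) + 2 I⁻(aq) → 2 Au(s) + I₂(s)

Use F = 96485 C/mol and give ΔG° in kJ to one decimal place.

As written, Au⁺/Au is reduced (cathode) and I₂/I⁻ is oxidised (anode), so E°cell = (+1.73) − (+0.54) = +1.19 V.
Balancing electrons gives n = 2.
ΔG° = −nFE° = −(2)(96485)(+1.19) = -229,634 J = -229.6 kJ.

-229.6 kJ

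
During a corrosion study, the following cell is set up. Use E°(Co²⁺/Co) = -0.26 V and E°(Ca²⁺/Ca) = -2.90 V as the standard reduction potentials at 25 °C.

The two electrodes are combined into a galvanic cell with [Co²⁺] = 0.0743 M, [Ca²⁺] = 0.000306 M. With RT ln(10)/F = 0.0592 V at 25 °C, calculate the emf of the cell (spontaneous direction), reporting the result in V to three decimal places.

Co²⁺/Co is the cathode (higher E°), Ca²⁺/Ca the anode: E°cell = -0.26 − (-2.90) = +2.64 V, n = 2.
Overall: Co²⁺(aq) + Ca(s) → Co(s) + Ca²⁺(aq)
Q = [Ca²⁺] / ([Co²⁺]); log Q = -2.385.
E = E° − (0.0592/n) log Q = +2.64 − (0.0592/2)(-2.385) = +2.711 V.

+2.711 V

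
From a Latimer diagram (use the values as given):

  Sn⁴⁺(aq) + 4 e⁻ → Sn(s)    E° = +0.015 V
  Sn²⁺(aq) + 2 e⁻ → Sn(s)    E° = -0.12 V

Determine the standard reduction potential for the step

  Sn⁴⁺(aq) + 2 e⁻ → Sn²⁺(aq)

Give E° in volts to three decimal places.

Sequential free energies add, so n₃E°₃ = n₁E°₁ + n₂E°₂.
With n₃ = 4, and the known step contributing 2×(-0.12) V, the unknown satisfies 2·E° = 4×(+0.015) − 2×(-0.12) = +0.300.
E° = +0.300 / 2 = +0.150 V.

+0.150 V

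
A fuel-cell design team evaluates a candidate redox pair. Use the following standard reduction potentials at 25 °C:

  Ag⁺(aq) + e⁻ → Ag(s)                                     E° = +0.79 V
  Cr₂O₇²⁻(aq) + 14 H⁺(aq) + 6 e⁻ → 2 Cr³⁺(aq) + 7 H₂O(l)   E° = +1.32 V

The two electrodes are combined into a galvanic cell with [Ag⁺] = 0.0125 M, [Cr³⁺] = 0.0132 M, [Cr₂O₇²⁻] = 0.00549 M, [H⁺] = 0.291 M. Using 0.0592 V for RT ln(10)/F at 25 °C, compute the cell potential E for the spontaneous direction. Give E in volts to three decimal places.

Cr₂O₇²⁻/Cr³⁺ is the cathode (higher E°), Ag⁺/Ag the anode: E°cell = +1.32 − (+0.79) = +0.53 V, n = 6.
Overall: Cr₂O₇²⁻(aq) + 14 H⁺(aq) + 6 Ag(s) → 2 Cr³⁺(aq) + 7 H₂O(l) + 6 Ag⁺(aq)
Q = [Cr³⁺]^2·[Ag⁺]^6 / ([Cr₂O₇²⁻]·[H⁺]^14); log Q = -5.411.
E = E° − (0.0592/n) log Q = +0.53 − (0.0592/6)(-5.411) = +0.583 V.

+0.583 V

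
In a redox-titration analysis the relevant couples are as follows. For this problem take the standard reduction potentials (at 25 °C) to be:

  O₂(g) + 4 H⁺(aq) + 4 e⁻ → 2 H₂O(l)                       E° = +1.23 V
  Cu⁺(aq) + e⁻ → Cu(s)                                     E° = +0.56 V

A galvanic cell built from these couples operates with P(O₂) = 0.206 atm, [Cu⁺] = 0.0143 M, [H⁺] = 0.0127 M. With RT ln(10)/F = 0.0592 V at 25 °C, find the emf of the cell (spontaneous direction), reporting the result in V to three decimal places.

+0.657 V

O₂/H₂O is the cathode (higher E°), Cu⁺/Cu the anode: E°cell = +1.23 − (+0.56) = +0.67 V, n = 4.
Overall: O₂(g) + 4 H⁺(aq) + 4 Cu(s) → 2 H₂O(l) + 4 Cu⁺(aq)
Q = [Cu⁺]^4 / (P(O₂)·[H⁺]^4); log Q = 0.892.
E = E° − (0.0592/n) log Q = +0.67 − (0.0592/4)(0.892) = +0.657 V.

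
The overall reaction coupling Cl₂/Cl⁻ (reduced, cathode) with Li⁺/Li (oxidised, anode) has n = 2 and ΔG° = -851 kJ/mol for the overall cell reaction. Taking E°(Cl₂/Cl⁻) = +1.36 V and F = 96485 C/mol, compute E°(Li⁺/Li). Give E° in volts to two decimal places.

-3.05 V

E°cell = −ΔG°/(nF) = −(-851×10³)/((2)(96485)) = +4.410 V.
Since Cl₂/Cl⁻ is the cathode and Li⁺/Li the anode, E°cell = E°(Cl₂/Cl⁻) − E°(Li⁺/Li).
So E°(Li⁺/Li) = E°(Cl₂/Cl⁻) − E°cell = (+1.36) − (+4.410) = -3.05 V.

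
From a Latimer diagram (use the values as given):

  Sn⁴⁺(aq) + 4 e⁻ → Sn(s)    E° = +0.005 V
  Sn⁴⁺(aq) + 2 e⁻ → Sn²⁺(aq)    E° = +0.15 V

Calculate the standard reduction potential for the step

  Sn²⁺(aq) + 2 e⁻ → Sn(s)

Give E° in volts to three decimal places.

-0.140 V

Sequential free energies add, so n₃E°₃ = n₁E°₁ + n₂E°₂.
With n₃ = 4, and the known step contributing 2×(+0.15) V, the unknown satisfies 2·E° = 4×(+0.005) − 2×(+0.15) = -0.280.
E° = -0.280 / 2 = -0.140 V.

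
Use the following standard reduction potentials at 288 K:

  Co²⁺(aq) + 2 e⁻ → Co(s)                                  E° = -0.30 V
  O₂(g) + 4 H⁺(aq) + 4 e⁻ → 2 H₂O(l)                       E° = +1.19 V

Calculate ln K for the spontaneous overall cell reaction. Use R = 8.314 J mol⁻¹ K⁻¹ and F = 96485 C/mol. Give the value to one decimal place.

240.2

Cathode: O₂/H₂O; anode: Co²⁺/Co. E°cell = (+1.19) − (-0.30) = +1.49 V, with n = 4.
ΔG° = −nFE° = −RT ln K, so ln K = nFE°/(RT) = (4)(96485)(+1.49) / ((8.314)(288)) = 240.162.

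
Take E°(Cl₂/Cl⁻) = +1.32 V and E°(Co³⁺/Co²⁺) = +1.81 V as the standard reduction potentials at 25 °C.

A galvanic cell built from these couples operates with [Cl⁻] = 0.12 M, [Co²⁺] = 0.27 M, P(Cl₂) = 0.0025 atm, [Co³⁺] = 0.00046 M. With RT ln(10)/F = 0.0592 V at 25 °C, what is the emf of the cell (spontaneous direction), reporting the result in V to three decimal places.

+0.349 V

Co³⁺/Co²⁺ is the cathode (higher E°), Cl₂/Cl⁻ the anode: E°cell = +1.81 − (+1.32) = +0.49 V, n = 2.
Overall: 2 Co³⁺(aq) + 2 Cl⁻(aq) → 2 Co²⁺(aq) + Cl₂(g)
Q = [Co²⁺]^2·P(Cl₂) / ([Co³⁺]^2·[Cl⁻]^2); log Q = 4.777.
E = E° − (0.0592/n) log Q = +0.49 − (0.0592/2)(4.777) = +0.349 V.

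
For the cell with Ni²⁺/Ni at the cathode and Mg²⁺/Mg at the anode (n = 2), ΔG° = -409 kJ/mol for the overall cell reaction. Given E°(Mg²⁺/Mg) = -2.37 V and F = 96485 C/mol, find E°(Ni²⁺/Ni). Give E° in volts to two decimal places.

E°cell = −ΔG°/(nF) = −(-409×10³)/((2)(96485)) = +2.120 V.
Since Ni²⁺/Ni is the cathode and Mg²⁺/Mg the anode, E°cell = E°(Ni²⁺/Ni) − E°(Mg²⁺/Mg).
So E°(Ni²⁺/Ni) = E°cell + E°(Mg²⁺/Mg) = +2.120 + (-2.37) = -0.25 V.

-0.25 V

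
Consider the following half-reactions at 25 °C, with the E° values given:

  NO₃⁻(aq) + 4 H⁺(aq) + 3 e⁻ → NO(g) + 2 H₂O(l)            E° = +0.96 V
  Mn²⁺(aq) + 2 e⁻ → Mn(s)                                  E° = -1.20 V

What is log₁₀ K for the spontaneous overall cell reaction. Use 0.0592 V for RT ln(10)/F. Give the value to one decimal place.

Cathode: NO₃⁻/NO; anode: Mn²⁺/Mn. E°cell = +2.16 V, n = 6.
log K = nE°cell / 0.0592 = (6)(+2.16) / 0.0592 = 218.9.

218.9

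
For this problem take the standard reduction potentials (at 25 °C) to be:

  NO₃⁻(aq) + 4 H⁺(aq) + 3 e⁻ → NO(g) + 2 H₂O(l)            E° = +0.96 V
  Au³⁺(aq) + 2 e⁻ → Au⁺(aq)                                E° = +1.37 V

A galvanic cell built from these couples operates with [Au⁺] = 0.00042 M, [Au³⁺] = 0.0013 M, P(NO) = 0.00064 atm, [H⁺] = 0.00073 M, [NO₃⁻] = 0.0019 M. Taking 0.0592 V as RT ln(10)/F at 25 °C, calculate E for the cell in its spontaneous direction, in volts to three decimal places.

Au³⁺/Au⁺ is the cathode (higher E°), NO₃⁻/NO the anode: E°cell = +1.37 − (+0.96) = +0.41 V, n = 6.
Overall: 3 Au³⁺(aq) + 2 NO(g) + 4 H₂O(l) → 3 Au⁺(aq) + 2 NO₃⁻(aq) + 8 H⁺(aq)
Q = [Au⁺]^3·[NO₃⁻]^2·[H⁺]^8 / ([Au³⁺]^3·P(NO)^2); log Q = -25.620.
E = E° − (0.0592/n) log Q = +0.41 − (0.0592/6)(-25.620) = +0.663 V.

+0.663 V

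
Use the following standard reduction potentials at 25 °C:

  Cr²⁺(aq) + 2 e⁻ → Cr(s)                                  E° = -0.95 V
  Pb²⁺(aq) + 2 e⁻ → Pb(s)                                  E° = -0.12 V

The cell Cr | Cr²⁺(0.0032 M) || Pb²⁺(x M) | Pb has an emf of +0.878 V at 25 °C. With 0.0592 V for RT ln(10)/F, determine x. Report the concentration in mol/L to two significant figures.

Pb²⁺/Pb is the cathode, Cr²⁺/Cr the anode: E°cell = +0.83 V, n = 2.
Overall reaction: Pb²⁺(aq) + Cr(s) → Pb(s) + Cr²⁺(aq); Q = [Cr²⁺]^1/[Pb²⁺]^1.
From E = E° − (0.0592/n) log Q: log Q = (E° − E)·n/0.0592 = (+0.83 − (+0.878))·2/0.0592 = -1.6216.
So 1·log[Pb²⁺] = 1·log(0.0032) − log Q = -2.4949 − (-1.6216) = -0.8733; [Pb²⁺] = 10^(-0.8733) ≈ 0.13 M.

0.13 M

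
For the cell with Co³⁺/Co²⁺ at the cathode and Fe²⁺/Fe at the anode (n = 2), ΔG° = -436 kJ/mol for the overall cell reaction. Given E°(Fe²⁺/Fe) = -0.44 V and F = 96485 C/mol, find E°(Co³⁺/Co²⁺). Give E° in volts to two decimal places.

E°cell = −ΔG°/(nF) = −(-436×10³)/((2)(96485)) = +2.259 V.
Since Co³⁺/Co²⁺ is the cathode and Fe²⁺/Fe the anode, E°cell = E°(Co³⁺/Co²⁺) − E°(Fe²⁺/Fe).
So E°(Co³⁺/Co²⁺) = E°cell + E°(Fe²⁺/Fe) = +2.259 + (-0.44) = +1.82 V.

+1.82 V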